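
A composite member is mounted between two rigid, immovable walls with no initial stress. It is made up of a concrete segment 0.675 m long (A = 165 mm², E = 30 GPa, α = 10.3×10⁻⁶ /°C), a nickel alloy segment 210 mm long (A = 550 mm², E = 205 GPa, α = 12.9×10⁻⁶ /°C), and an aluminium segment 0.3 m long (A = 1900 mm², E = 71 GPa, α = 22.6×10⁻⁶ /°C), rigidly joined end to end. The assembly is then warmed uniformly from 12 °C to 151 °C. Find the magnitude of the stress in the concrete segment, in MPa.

σ ≈ 98.6 MPa (compressive)

With the walls removed the bar would change length by δ_free = Σ αᵢΔT Lᵢ = 10.3×10⁻⁶×139×675 + 12.9×10⁻⁶×139×210 + 22.6×10⁻⁶×139×300 = 2.285 mm.
Since the ends are fixed, an axial force P builds up, equal in every segment, with P · Σ Lᵢ/(AᵢEᵢ) = δ_free.
Σ Lᵢ/(AᵢEᵢ) = 675/(165×30×10³) + 210/(550×205×10³) + 300/(1900×71×10³) = 0.0001405 mm/N.
P = 2.285 / 0.0001405 = 16270 N = 16.27 kN, compressive.
σ_{concrete} = P / A = 16270 / 165 = 98.62 MPa.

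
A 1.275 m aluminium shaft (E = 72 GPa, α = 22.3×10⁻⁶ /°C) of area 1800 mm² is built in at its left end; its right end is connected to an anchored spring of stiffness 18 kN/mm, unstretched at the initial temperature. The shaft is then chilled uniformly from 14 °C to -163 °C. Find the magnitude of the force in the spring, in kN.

P ≈ 77 kN

Free thermal contraction: δ_free = αΔT L = 22.3×10⁻⁶ × 177 × 1275 = 5.033 mm.
With a force P in the spring, the elastic change of the shaft is PL/(AE) and that of the spring is P/k; compatibility requires their sum to equal δ_free.
So P = δ_free / [L/(AE) + 1/k] = 5.033 / [ 1275/(1800×72×10³) + 1/(18×10³) ].
P = 5.033 / 6.539×10⁻⁵ = 76960 N.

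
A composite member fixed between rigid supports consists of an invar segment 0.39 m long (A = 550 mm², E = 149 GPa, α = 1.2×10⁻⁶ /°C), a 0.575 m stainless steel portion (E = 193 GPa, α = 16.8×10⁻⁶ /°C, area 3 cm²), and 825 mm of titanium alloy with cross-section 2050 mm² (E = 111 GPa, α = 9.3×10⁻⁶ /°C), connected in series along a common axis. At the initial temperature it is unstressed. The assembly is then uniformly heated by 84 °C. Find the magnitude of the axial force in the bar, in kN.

If the supports were absent, the total length change would be Σ αᵢΔT Lᵢ = 1.2×10⁻⁶×84×390 + 16.8×10⁻⁶×84×575 + 9.3×10⁻⁶×84×825 = 1.495 mm.
Since the ends are fixed, an axial force P builds up, equal in every segment, with P · Σ Lᵢ/(AᵢEᵢ) = δ_free.
The series flexibility is Σ Lᵢ/(AᵢEᵢ) = 390/(550×149×10³) + 575/(300×193×10³) + 825/(2050×111×10³) = 1.832×10⁻⁵ mm/N.
P = 1.495 / 1.832×10⁻⁵ = 81640 N = 81.64 kN, compressive.

P ≈ 81.6 kN (compressive)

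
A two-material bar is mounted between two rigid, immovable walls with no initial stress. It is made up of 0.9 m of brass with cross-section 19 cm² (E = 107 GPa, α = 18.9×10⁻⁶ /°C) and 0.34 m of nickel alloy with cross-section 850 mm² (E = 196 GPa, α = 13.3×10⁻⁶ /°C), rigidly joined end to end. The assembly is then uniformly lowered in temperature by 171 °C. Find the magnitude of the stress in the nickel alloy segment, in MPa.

With the walls removed the bar would change length by δ_free = Σ αᵢΔT Lᵢ = 18.9×10⁻⁶×171×900 + 13.3×10⁻⁶×171×340 = 3.682 mm.
The walls prevent any net length change, so an axial force P (same in every segment) develops. Compatibility: P · Σ Lᵢ/(AᵢEᵢ) = δ_free.
The series flexibility is Σ Lᵢ/(AᵢEᵢ) = 900/(1900×107×10³) + 340/(850×196×10³) = 6.468×10⁻⁶ mm/N.
So P = 3.682 / 6.468×10⁻⁶ = 569.3 kN, tensile.
σ_{nickel alloy} = P / A = 569300 / 850 = 669.7 MPa.

σ ≈ 670 MPa (tensile)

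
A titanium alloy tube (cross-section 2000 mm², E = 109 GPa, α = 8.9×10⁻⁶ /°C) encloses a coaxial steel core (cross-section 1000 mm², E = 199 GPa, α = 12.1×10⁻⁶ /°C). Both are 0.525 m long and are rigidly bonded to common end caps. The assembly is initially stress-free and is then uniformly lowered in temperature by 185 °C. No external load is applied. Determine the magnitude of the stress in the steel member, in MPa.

Both members must finish at the same length. With the larger α, the steel tends to over-contract; the plates restrain it, putting the steel in tension and the titanium alloy in compression. With no external load the two internal forces are equal and opposite, magnitude P.
Setting the final lengths equal and cancelling L: (α₁ − α₂)ΔT = P/(A₁E₁) + P/(A₂E₂).
|α₁ − α₂|·ΔT = 3.2×10⁻⁶ × 185 = 0.000592.
1/(A₁E₁) + 1/(A₂E₂) = 1/(2000×109×10³) + 1/(1000×199×10³) = 9.612×10⁻⁹ N⁻¹.
So P = 0.000592 / 9.612×10⁻⁹ = 61.59 kN.
σ_{steel} = P/A₂ = 61590/1000 = 61.59 MPa, tensile.

σ ≈ 61.6 MPa (tensile)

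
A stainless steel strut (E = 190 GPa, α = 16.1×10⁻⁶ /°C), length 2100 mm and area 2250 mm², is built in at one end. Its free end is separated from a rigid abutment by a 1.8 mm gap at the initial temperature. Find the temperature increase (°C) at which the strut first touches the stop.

ΔT ≈ 53.2 °C

The gap closes when αΔT L = 1.8 mm, since the strut is still unstressed at that instant.
So ΔT = g/(αL) = 1.8/(16.1×10⁻⁶ × 2100) = 53.24 °C.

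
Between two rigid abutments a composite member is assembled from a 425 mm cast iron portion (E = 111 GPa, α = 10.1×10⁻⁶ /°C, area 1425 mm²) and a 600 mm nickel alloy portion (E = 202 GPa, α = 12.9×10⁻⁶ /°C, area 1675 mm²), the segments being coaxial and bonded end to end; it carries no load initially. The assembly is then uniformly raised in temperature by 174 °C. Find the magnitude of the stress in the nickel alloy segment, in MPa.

σ ≈ 280 MPa (compressive)

With the walls removed the bar would change length by δ_free = Σ αᵢΔT Lᵢ = 10.1×10⁻⁶×174×425 + 12.9×10⁻⁶×174×600 = 2.094 mm.
The walls prevent any net length change, so an axial force P (same in every segment) develops. Compatibility: P · Σ Lᵢ/(AᵢEᵢ) = δ_free.
Σ Lᵢ/(AᵢEᵢ) = 425/(1425×111×10³) + 600/(1675×202×10³) = 4.46×10⁻⁶ mm/N.
So P = 2.094 / 4.46×10⁻⁶ = 469.4 kN, compressive.
σ_{nickel alloy} = P / A = 469400 / 1675 = 280.2 MPa.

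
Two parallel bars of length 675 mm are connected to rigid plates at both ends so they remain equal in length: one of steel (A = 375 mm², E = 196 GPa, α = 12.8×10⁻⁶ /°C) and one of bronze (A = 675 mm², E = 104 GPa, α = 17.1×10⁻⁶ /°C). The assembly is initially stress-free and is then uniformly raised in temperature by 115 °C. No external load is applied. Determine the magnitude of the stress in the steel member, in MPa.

Both members must finish at the same length. With the larger α, the bronze tends to over-expand; the plates restrain it, putting the bronze in compression and the steel in tension. With no external load the two internal forces are equal and opposite, magnitude P.
Setting the final lengths equal and cancelling L: (α₁ − α₂)ΔT = P/(A₁E₁) + P/(A₂E₂).
|α₁ − α₂|·ΔT = 4.3×10⁻⁶ × 115 = 0.0004945.
1/(A₁E₁) + 1/(A₂E₂) = 1/(375×196×10³) + 1/(675×104×10³) = 2.785×10⁻⁸ N⁻¹.
P = 0.0004945 / 2.785×10⁻⁸ = 17760 N = 17.76 kN.
σ_{steel} = P/A₁ = 17760/375 = 47.35 MPa, tensile.

σ ≈ 47.3 MPa (tensile)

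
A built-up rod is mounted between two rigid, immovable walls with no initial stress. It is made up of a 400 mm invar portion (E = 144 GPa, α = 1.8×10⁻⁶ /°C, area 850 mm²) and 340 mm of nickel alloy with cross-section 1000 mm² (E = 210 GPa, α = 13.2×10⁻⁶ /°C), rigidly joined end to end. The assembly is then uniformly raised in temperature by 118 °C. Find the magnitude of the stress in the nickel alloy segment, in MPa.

If the supports were absent, the total length change would be Σ αᵢΔT Lᵢ = 1.8×10⁻⁶×118×400 + 13.2×10⁻⁶×118×340 = 0.6145 mm.
The walls prevent any net length change, so an axial force P (same in every segment) develops. Compatibility: P · Σ Lᵢ/(AᵢEᵢ) = δ_free.
The series flexibility is Σ Lᵢ/(AᵢEᵢ) = 400/(850×144×10³) + 340/(1000×210×10³) = 4.887×10⁻⁶ mm/N.
Hence P = δ_free / Σ(L/AE) = 0.6145/4.887×10⁻⁶ = 125.8 kN (compressive).
σ_{nickel alloy} = P / A = 125800 / 1000 = 125.8 MPa.

σ ≈ 126 MPa (compressive)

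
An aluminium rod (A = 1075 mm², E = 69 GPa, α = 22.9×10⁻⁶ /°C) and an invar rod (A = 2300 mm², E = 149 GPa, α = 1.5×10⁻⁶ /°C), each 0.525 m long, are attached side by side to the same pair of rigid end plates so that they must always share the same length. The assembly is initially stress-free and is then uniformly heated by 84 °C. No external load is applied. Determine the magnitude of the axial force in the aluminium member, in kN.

The aluminium has the larger α, so on heating it would change length more than the invar if both were free. The rigid plates force a common final length, so the aluminium is put into compression and the invar into tension, with equal and opposite forces P (no external load).
Compatibility of the two members (thermal + elastic change equal): (α₁ − α₂)ΔT = P·[1/(A₁E₁) + 1/(A₂E₂)].
|α₁ − α₂|·ΔT = 21.4×10⁻⁶ × 84 = 0.001798.
1/(A₁E₁) + 1/(A₂E₂) = 1/(1075×69×10³) + 1/(2300×149×10³) = 1.64×10⁻⁸ N⁻¹.
P = 0.001798 / 1.64×10⁻⁸ = 109600 N = 109.6 kN.

P ≈ 110 kN (compressive in the aluminium)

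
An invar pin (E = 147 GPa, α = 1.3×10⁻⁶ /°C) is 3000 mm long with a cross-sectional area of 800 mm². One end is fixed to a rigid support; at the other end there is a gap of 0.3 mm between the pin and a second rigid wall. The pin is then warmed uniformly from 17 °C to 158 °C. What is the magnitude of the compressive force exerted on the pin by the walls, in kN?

P ≈ 9.8 kN

If the wall were absent the pin would grow by αΔT L = 1.3×10⁻⁶ × 141 × 3000 = 0.5499 mm.
This exceeds the 0.3 mm gap, so the wall pushes back. The portion of expansion that must be recovered elastically is δ_free − gap = 0.5499 − 0.3 = 0.2499 mm.
That suppressed elongation corresponds to σ = E·Δ/L = 147×10³ × 0.2499/3000 = 12.25 MPa.
Force on the wall = σA = 12.25 × 800 mm² = 9.796 kN.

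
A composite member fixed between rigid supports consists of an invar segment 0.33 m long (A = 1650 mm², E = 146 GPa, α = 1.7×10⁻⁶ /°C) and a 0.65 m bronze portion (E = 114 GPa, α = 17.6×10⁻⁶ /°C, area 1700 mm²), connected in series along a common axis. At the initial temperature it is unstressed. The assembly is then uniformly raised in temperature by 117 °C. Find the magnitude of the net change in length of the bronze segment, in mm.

With the walls removed the bar would change length by δ_free = Σ αᵢΔT Lᵢ = 1.7×10⁻⁶×117×330 + 17.6×10⁻⁶×117×650 = 1.404 mm.
Since the ends are fixed, an axial force P builds up, equal in every segment, with P · Σ Lᵢ/(AᵢEᵢ) = δ_free.
Σ Lᵢ/(AᵢEᵢ) = 330/(1650×146×10³) + 650/(1700×114×10³) = 4.724×10⁻⁶ mm/N.
P = 1.404 / 4.724×10⁻⁶ = 297200 N = 297.2 kN, compressive.
For the bronze segment, free thermal change = 17.6×10⁻⁶×117×650 = 1.338 mm and elastic change from P = 297200×650/(1700×114×10³) = 0.9969 mm; these oppose, so the net change is 0.342 mm (segment lengthens).

|ΔL| ≈ 0.342 mm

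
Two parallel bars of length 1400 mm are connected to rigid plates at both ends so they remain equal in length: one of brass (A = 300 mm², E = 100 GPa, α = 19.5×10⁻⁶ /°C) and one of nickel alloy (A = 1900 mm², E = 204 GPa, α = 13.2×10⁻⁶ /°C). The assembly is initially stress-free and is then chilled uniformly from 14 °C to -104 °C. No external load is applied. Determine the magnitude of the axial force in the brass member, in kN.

P ≈ 20.7 kN (tensile in the brass)

Both members must finish at the same length. With the larger α, the brass tends to over-contract; the plates restrain it, putting the brass in tension and the nickel alloy in compression. With no external load the two internal forces are equal and opposite, magnitude P.
Equating the net (thermal + elastic) strains gives |α₁ − α₂|·ΔT = P·[1/(A₁E₁) + 1/(A₂E₂)].
|α₁ − α₂|·ΔT = 6.3×10⁻⁶ × 118 = 0.0007434.
1/(A₁E₁) + 1/(A₂E₂) = 1/(300×100×10³) + 1/(1900×204×10³) = 3.591×10⁻⁸ N⁻¹.
So P = 0.0007434 / 3.591×10⁻⁸ = 20.7 kN.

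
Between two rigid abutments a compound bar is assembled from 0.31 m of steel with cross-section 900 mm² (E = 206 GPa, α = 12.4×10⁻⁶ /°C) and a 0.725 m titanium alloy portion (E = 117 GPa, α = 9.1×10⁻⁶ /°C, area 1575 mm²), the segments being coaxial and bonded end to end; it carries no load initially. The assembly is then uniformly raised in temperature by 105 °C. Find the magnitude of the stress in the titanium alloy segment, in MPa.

σ ≈ 124 MPa (compressive)

Free thermal expansion of the whole bar: Σ αᵢΔT Lᵢ = 12.4×10⁻⁶×105×310 + 9.1×10⁻⁶×105×725 = 1.096 mm.
The walls prevent any net length change, so an axial force P (same in every segment) develops. Compatibility: P · Σ Lᵢ/(AᵢEᵢ) = δ_free.
The series flexibility is Σ Lᵢ/(AᵢEᵢ) = 310/(900×206×10³) + 725/(1575×117×10³) = 5.606×10⁻⁶ mm/N.
Hence P = δ_free / Σ(L/AE) = 1.096/5.606×10⁻⁶ = 195.6 kN (compressive).
σ_{titanium alloy} = P / A = 195600 / 1575 = 124.2 MPa.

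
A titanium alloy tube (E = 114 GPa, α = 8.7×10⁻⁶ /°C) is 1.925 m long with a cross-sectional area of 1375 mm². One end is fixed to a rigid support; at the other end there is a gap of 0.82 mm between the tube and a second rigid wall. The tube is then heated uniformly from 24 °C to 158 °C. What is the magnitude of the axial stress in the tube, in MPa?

σ ≈ 84.3 MPa (compressive)

Free thermal elongation = αΔT L = 8.7×10⁻⁶ × 134 × 1925 = 2.244 mm.
This exceeds the 0.82 mm gap, so the wall pushes back. The portion of expansion that must be recovered elastically is δ_free − gap = 2.244 − 0.82 = 1.424 mm.
That suppressed elongation corresponds to σ = E·Δ/L = 114×10³ × 1.424/1925 = 84.34 MPa.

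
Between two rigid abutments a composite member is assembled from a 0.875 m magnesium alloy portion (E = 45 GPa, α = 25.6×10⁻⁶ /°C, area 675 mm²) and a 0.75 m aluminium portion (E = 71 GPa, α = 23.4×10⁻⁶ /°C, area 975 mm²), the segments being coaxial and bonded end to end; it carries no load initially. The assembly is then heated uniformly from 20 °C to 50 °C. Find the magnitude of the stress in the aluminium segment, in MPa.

If the supports were absent, the total length change would be Σ αᵢΔT Lᵢ = 25.6×10⁻⁶×30×875 + 23.4×10⁻⁶×30×750 = 1.199 mm.
Since the ends are fixed, an axial force P builds up, equal in every segment, with P · Σ Lᵢ/(AᵢEᵢ) = δ_free.
Σ Lᵢ/(AᵢEᵢ) = 875/(675×45×10³) + 750/(975×71×10³) = 3.964×10⁻⁵ mm/N.
Hence P = δ_free / Σ(L/AE) = 1.199/3.964×10⁻⁵ = 30.23 kN (compressive).
σ_{aluminium} = P / A = 30230 / 975 = 31.01 MPa.

σ ≈ 31 MPa (compressive)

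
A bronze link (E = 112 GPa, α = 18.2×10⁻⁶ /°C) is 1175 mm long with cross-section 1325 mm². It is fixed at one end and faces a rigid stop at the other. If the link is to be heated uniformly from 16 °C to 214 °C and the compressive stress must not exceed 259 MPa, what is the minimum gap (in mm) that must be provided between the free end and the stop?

g ≈ 1.52 mm

With no wall the link would lengthen by αΔT L = 18.2×10⁻⁶ × 198 × 1175 = 4.234 mm.
A stress of 259 MPa corresponds to the wall pushing the link back by σL/E = 259×1175/(112×10³) = 2.717 mm.
The gap must absorb the remainder: g_min = 4.234 − 2.717 = 1.517 mm.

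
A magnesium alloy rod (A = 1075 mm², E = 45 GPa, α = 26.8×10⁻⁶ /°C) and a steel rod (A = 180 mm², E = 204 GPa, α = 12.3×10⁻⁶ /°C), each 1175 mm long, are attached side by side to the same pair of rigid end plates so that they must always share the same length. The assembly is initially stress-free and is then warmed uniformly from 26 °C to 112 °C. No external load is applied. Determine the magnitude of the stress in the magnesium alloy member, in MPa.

σ ≈ 24.2 MPa (compressive)

The magnesium alloy has the larger α, so on heating it would change length more than the steel if both were free. The rigid plates force a common final length, so the magnesium alloy is put into compression and the steel into tension, with equal and opposite forces P (no external load).
Setting the final lengths equal and cancelling L: (α₁ − α₂)ΔT = P/(A₁E₁) + P/(A₂E₂).
|α₁ − α₂|·ΔT = 14.5×10⁻⁶ × 86 = 0.001247.
1/(A₁E₁) + 1/(A₂E₂) = 1/(1075×45×10³) + 1/(180×204×10³) = 4.79×10⁻⁸ N⁻¹.
So P = 0.001247 / 4.79×10⁻⁸ = 26.03 kN.
σ_{magnesium alloy} = P/A₁ = 26030/1075 = 24.21 MPa, compressive.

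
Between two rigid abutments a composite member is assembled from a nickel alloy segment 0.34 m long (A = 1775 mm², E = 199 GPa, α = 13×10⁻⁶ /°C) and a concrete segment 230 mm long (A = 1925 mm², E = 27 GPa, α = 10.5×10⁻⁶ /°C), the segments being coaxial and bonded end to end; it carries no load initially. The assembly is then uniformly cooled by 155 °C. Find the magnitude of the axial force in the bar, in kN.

P ≈ 197 kN (tensile)

If the supports were absent, the total length change would be Σ αᵢΔT Lᵢ = 13×10⁻⁶×155×340 + 10.5×10⁻⁶×155×230 = 1.059 mm.
Since the ends are fixed, an axial force P builds up, equal in every segment, with P · Σ Lᵢ/(AᵢEᵢ) = δ_free.
The series flexibility is Σ Lᵢ/(AᵢEᵢ) = 340/(1775×199×10³) + 230/(1925×27×10³) = 5.388×10⁻⁶ mm/N.
So P = 1.059 / 5.388×10⁻⁶ = 196.6 kN, tensile.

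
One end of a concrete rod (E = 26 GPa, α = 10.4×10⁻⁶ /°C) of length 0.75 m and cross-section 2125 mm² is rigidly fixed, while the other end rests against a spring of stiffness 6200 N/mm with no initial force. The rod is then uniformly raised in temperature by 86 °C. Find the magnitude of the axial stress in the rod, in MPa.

The unrestrained thermal change is αΔT L = 10.4×10⁻⁶ × 86 × 750 = 0.6708 mm.
With a force P in the spring, the elastic change of the rod is PL/(AE) and that of the spring is P/k; compatibility requires their sum to equal δ_free.
P [ L/(AE) + 1/k ] = δ_free → P [ 750/(2125×26×10³) + 1/(6200) ] = 0.6708.
P = 0.6708 / 0.0001749 = 3836 N.
σ = P/A = 3836/2125 = 1.805 MPa.

σ ≈ 1.81 MPa (compressive)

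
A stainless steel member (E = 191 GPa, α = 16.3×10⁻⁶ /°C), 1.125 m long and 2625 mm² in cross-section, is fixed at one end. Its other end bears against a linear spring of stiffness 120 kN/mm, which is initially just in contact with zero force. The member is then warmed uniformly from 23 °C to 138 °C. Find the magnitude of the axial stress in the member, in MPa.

The unrestrained thermal change is αΔT L = 16.3×10⁻⁶ × 115 × 1125 = 2.109 mm.
Let P be the compressive force at the spring. The member shortens elastically by PL/(AE) and the spring compresses by P/k; together these equal δ_free.
P [ L/(AE) + 1/k ] = δ_free → P [ 1125/(2625×191×10³) + 1/(120×10³) ] = 2.109.
P = 2.109 / 1.058×10⁻⁵ = 199400 N.
σ = P/A = 199400/2625 = 75.95 MPa.

σ ≈ 76 MPa (compressive)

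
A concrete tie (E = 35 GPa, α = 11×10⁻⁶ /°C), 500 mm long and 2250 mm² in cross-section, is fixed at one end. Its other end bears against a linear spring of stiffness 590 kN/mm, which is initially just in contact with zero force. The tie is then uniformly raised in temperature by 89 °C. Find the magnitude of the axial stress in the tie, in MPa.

σ ≈ 27 MPa (compressive)

If the spring were absent the tie would lengthen by αΔT L = 11×10⁻⁶ × 89 × 500 = 0.4895 mm.
Let P be the compressive force at the spring. The tie shortens elastically by PL/(AE) and the spring compresses by P/k; together these equal δ_free.
P [ L/(AE) + 1/k ] = δ_free → P [ 500/(2250×35×10³) + 1/(590×10³) ] = 0.4895.
P = 0.4895 / 8.044×10⁻⁶ = 60850 N.
σ = P/A = 60850/2250 = 27.05 MPa.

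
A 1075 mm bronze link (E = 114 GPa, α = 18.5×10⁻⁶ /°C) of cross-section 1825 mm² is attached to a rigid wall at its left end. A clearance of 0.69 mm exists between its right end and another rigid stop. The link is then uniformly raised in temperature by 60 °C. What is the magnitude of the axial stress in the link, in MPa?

Unrestrained expansion: δ_free = αΔT L = 18.5×10⁻⁶ × 60 × 1075 = 1.193 mm.
This exceeds the 0.69 mm gap, so the wall pushes back. The portion of expansion that must be recovered elastically is δ_free − gap = 1.193 − 0.69 = 0.5032 mm.
Compatibility: PL/(AE) = 0.5032 mm, so σ = P/A = E × (0.5032/1075) = 53.37 MPa.

σ ≈ 53.4 MPa (compressive)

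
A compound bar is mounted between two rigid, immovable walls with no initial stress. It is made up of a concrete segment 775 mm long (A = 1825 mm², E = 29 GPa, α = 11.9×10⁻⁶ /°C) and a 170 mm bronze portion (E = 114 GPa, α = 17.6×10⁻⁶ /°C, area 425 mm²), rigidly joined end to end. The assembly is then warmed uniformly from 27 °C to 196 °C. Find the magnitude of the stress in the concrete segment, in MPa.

If the supports were absent, the total length change would be Σ αᵢΔT Lᵢ = 11.9×10⁻⁶×169×775 + 17.6×10⁻⁶×169×170 = 2.064 mm.
The rigid supports impose zero overall length change; the single axial force P common to all segments must satisfy P Σ Lᵢ/(AᵢEᵢ) = δ_free.
The series flexibility is Σ Lᵢ/(AᵢEᵢ) = 775/(1825×29×10³) + 170/(425×114×10³) = 1.815×10⁻⁵ mm/N.
So P = 2.064 / 1.815×10⁻⁵ = 113.7 kN, compressive.
σ_{concrete} = P / A = 113700 / 1825 = 62.31 MPa.

σ ≈ 62.3 MPa (compressive)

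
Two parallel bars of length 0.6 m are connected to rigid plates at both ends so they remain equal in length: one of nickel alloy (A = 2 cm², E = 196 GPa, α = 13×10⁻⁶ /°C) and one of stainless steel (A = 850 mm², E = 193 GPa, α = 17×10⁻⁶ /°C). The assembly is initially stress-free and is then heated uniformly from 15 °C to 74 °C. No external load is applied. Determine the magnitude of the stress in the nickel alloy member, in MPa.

The stainless steel has the larger α, so on heating it would change length more than the nickel alloy if both were free. The rigid plates force a common final length, so the stainless steel is put into compression and the nickel alloy into tension, with equal and opposite forces P (no external load).
Setting the final lengths equal and cancelling L: (α₁ − α₂)ΔT = P/(A₁E₁) + P/(A₂E₂).
|α₁ − α₂|·ΔT = 4×10⁻⁶ × 59 = 0.000236.
1/(A₁E₁) + 1/(A₂E₂) = 1/(200×196×10³) + 1/(850×193×10³) = 3.161×10⁻⁸ N⁻¹.
So P = 0.000236 / 3.161×10⁻⁸ = 7.467 kN.
σ_{nickel alloy} = P/A₁ = 7467/200 = 37.33 MPa, tensile.

σ ≈ 37.3 MPa (tensile)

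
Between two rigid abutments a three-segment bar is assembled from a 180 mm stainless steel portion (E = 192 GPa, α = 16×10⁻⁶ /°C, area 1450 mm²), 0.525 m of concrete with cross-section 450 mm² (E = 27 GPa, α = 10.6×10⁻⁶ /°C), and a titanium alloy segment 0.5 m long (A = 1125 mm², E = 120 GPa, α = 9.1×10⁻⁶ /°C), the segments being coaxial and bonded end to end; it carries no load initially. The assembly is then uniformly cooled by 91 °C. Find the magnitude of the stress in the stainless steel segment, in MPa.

With the walls removed the bar would change length by δ_free = Σ αᵢΔT Lᵢ = 16×10⁻⁶×91×180 + 10.6×10⁻⁶×91×525 + 9.1×10⁻⁶×91×500 = 1.183 mm.
Since the ends are fixed, an axial force P builds up, equal in every segment, with P · Σ Lᵢ/(AᵢEᵢ) = δ_free.
The series flexibility is Σ Lᵢ/(AᵢEᵢ) = 180/(1450×192×10³) + 525/(450×27×10³) + 500/(1125×120×10³) = 4.756×10⁻⁵ mm/N.
Hence P = δ_free / Σ(L/AE) = 1.183/4.756×10⁻⁵ = 24.86 kN (tensile).
σ_{stainless steel} = P / A = 24860 / 1450 = 17.15 MPa.

σ ≈ 17.1 MPa (tensile)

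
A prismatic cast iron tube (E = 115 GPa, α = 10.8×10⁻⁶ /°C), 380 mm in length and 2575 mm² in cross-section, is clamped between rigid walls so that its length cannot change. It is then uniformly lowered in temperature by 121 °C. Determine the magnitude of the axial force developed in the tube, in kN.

P ≈ 387 kN (tensile)

Full restraint means ε = 0, so the stress is σ = EαΔT = 115×10³ × 10.8×10⁻⁶ × 121 = 150.3 MPa.
P = AEαΔT = 2575 × 115×10³ × 10.8×10⁻⁶ × 121 = 387 kN (tensile).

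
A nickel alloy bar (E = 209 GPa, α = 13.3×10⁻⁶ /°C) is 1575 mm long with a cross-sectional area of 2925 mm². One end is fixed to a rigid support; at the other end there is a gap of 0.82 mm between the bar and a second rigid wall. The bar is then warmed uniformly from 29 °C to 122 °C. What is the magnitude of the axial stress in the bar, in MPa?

Free thermal elongation = αΔT L = 13.3×10⁻⁶ × 93 × 1575 = 1.948 mm.
The gap closes (δ_free > 0.82 mm) and the wall then resists a further 1.948 − 0.82 = 1.128 mm of expansion.
Compatibility: PL/(AE) = 1.128 mm, so σ = P/A = E × (1.128/1575) = 149.7 MPa.

σ ≈ 150 MPa (compressive)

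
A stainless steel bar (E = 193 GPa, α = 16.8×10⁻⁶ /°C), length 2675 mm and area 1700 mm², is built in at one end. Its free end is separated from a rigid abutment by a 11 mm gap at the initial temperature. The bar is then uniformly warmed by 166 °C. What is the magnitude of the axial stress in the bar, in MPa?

σ ≈ 0 MPa

Unrestrained expansion: δ_free = αΔT L = 16.8×10⁻⁶ × 166 × 2675 = 7.46 mm.
Since δ_free = 7.46 mm is less than the 11 mm gap, the bar never touches the wall. No axial force develops.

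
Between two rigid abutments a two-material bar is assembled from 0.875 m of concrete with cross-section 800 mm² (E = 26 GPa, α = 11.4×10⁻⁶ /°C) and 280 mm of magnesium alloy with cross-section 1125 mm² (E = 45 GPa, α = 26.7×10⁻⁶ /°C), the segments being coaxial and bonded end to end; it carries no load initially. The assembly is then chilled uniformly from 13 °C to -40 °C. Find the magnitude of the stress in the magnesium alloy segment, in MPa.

If the supports were absent, the total length change would be Σ αᵢΔT Lᵢ = 11.4×10⁻⁶×53×875 + 26.7×10⁻⁶×53×280 = 0.9249 mm.
Since the ends are fixed, an axial force P builds up, equal in every segment, with P · Σ Lᵢ/(AᵢEᵢ) = δ_free.
The series flexibility is Σ Lᵢ/(AᵢEᵢ) = 875/(800×26×10³) + 280/(1125×45×10³) = 4.76×10⁻⁵ mm/N.
Hence P = δ_free / Σ(L/AE) = 0.9249/4.76×10⁻⁵ = 19.43 kN (tensile).
σ_{magnesium alloy} = P / A = 19430 / 1125 = 17.27 MPa.

σ ≈ 17.3 MPa (tensile)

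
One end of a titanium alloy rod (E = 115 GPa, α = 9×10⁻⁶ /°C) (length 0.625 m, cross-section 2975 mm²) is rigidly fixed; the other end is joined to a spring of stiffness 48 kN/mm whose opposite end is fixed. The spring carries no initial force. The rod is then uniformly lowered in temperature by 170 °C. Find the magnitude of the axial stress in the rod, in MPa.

σ ≈ 14.2 MPa (tensile)

Free thermal contraction: δ_free = αΔT L = 9×10⁻⁶ × 170 × 625 = 0.9563 mm.
Let P be the tensile force in the spring. The rod extends elastically by PL/(AE) and the spring stretches by P/k; together these equal δ_free.
So P = δ_free / [L/(AE) + 1/k] = 0.9563 / [ 625/(2975×115×10³) + 1/(48×10³) ].
P = 0.9563 / 2.266×10⁻⁵ = 42200 N.
σ = P/A = 42200/2975 = 14.18 MPa.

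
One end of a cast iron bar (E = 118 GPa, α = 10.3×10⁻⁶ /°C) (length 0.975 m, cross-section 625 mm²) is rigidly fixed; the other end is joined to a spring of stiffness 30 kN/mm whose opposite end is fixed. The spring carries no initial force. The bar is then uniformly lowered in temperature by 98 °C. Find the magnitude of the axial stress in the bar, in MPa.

Free thermal contraction: δ_free = αΔT L = 10.3×10⁻⁶ × 98 × 975 = 0.9842 mm.
With a force P in the spring, the elastic change of the bar is PL/(AE) and that of the spring is P/k; compatibility requires their sum to equal δ_free.
P [ L/(AE) + 1/k ] = δ_free → P [ 975/(625×118×10³) + 1/(30×10³) ] = 0.9842.
P = 0.9842 / 4.655×10⁻⁵ = 21140 N.
σ = P/A = 21140/625 = 33.82 MPa.

σ ≈ 33.8 MPa (tensile)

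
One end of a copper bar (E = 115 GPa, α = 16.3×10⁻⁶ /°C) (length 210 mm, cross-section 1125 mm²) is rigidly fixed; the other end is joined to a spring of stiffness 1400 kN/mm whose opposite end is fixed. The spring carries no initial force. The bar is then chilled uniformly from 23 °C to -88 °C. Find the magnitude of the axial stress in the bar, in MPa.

σ ≈ 144 MPa (tensile)

The unrestrained thermal change is αΔT L = 16.3×10⁻⁶ × 111 × 210 = 0.38 mm.
Let P be the tensile force in the spring. The bar extends elastically by PL/(AE) and the spring stretches by P/k; together these equal δ_free.
P [ L/(AE) + 1/k ] = δ_free → P [ 210/(1125×115×10³) + 1/(1400×10³) ] = 0.38.
P = 0.38 / 2.337×10⁻⁶ = 162500 N.
σ = P/A = 162500/1125 = 144.5 MPa.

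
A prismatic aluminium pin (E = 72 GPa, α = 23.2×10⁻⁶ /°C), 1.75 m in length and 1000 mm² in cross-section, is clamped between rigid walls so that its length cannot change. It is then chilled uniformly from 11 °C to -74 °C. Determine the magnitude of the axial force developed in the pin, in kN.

P ≈ 142 kN (tensile)

With zero net strain, σ = E·αΔT = 72 GPa × 23.2×10⁻⁶ × 85 = 142 MPa.
P = AEαΔT = 1000 × 72×10³ × 23.2×10⁻⁶ × 85 = 142 kN (tensile).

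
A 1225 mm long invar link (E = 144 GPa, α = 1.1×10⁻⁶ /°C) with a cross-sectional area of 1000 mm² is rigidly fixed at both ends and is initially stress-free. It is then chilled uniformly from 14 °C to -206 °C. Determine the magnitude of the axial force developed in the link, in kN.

The ends cannot move, so σ = EαΔT = 144×10³ × 1.1×10⁻⁶ × 220 = 34.85 MPa.
Axial force P = σA = 34.85 × 1000 = 34850 N = 34.85 kN, tensile.

P ≈ 34.8 kN (tensile)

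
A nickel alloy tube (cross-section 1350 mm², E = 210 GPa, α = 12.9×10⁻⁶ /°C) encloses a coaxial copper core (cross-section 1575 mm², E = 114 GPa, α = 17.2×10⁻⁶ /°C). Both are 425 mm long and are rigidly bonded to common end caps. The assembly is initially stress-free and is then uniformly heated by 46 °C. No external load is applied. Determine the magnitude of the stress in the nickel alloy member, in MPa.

σ ≈ 16.1 MPa (tensile)

Both members must finish at the same length. With the larger α, the copper tends to over-expand; the plates restrain it, putting the copper in compression and the nickel alloy in tension. With no external load the two internal forces are equal and opposite, magnitude P.
Setting the final lengths equal and cancelling L: (α₁ − α₂)ΔT = P/(A₁E₁) + P/(A₂E₂).
|α₁ − α₂|·ΔT = 4.3×10⁻⁶ × 46 = 0.0001978.
1/(A₁E₁) + 1/(A₂E₂) = 1/(1350×210×10³) + 1/(1575×114×10³) = 9.097×10⁻⁹ N⁻¹.
So P = 0.0001978 / 9.097×10⁻⁹ = 21.74 kN.
σ_{nickel alloy} = P/A₁ = 21740/1350 = 16.11 MPa, tensile.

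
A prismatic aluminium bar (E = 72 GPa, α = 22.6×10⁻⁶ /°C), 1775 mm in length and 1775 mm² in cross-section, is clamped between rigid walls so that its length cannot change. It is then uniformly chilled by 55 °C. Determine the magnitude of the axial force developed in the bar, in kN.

The ends cannot move, so σ = EαΔT = 72×10³ × 22.6×10⁻⁶ × 55 = 89.5 MPa.
P = AEαΔT = 1775 × 72×10³ × 22.6×10⁻⁶ × 55 = 158.9 kN (tensile).

P ≈ 159 kN (tensile)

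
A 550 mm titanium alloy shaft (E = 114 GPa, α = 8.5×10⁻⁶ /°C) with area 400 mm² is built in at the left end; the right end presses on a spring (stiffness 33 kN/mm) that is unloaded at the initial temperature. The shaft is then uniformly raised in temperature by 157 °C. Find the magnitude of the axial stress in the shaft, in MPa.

σ ≈ 43.3 MPa (compressive)

The unrestrained thermal change is αΔT L = 8.5×10⁻⁶ × 157 × 550 = 0.734 mm.
With a force P in the spring, the elastic change of the shaft is PL/(AE) and that of the spring is P/k; compatibility requires their sum to equal δ_free.
So P = δ_free / [L/(AE) + 1/k] = 0.734 / [ 550/(400×114×10³) + 1/(33×10³) ].
P = 0.734 / 4.236×10⁻⁵ = 17330 N.
σ = P/A = 17330/400 = 43.31 MPa.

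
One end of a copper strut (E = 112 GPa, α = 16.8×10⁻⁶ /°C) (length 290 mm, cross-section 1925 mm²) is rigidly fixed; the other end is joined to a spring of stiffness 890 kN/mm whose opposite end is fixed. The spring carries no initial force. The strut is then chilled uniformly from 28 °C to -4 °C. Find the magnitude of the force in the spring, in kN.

The unrestrained thermal change is αΔT L = 16.8×10⁻⁶ × 32 × 290 = 0.1559 mm.
Let P be the tensile force in the spring. The strut extends elastically by PL/(AE) and the spring stretches by P/k; together these equal δ_free.
So P = δ_free / [L/(AE) + 1/k] = 0.1559 / [ 290/(1925×112×10³) + 1/(890×10³) ].
P = 0.1559 / 2.469×10⁻⁶ = 63150 N.

P ≈ 63.2 kN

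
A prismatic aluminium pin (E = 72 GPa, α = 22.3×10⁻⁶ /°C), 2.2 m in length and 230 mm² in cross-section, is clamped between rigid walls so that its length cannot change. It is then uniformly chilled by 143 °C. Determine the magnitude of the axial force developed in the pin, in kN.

P ≈ 52.8 kN (tensile)

Full restraint means ε = 0, so the stress is σ = EαΔT = 72×10³ × 22.3×10⁻⁶ × 143 = 229.6 MPa.
Axial force P = σA = 229.6 × 230 = 52810 N = 52.81 kN, tensile.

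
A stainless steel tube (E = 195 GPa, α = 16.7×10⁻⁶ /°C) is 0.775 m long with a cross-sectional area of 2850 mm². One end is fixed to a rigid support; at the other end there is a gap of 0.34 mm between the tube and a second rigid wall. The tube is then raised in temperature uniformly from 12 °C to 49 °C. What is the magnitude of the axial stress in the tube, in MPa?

σ ≈ 34.9 MPa (compressive)

Free thermal elongation = αΔT L = 16.7×10⁻⁶ × 37 × 775 = 0.4789 mm.
The gap closes (δ_free > 0.34 mm) and the wall then resists a further 0.4789 − 0.34 = 0.1389 mm of expansion.
That suppressed elongation corresponds to σ = E·Δ/L = 195×10³ × 0.1389/775 = 34.94 MPa.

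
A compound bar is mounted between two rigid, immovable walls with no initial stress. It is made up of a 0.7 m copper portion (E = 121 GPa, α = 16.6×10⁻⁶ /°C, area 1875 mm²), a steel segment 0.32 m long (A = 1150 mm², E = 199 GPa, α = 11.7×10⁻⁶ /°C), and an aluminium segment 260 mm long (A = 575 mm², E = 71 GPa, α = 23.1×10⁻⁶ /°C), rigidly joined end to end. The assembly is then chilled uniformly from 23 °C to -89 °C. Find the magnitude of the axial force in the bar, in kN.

P ≈ 221 kN (tensile)

Free thermal contraction of the whole bar: Σ αᵢΔT Lᵢ = 16.6×10⁻⁶×112×700 + 11.7×10⁻⁶×112×320 + 23.1×10⁻⁶×112×260 = 2.393 mm.
Since the ends are fixed, an axial force P builds up, equal in every segment, with P · Σ Lᵢ/(AᵢEᵢ) = δ_free.
The series flexibility is Σ Lᵢ/(AᵢEᵢ) = 700/(1875×121×10³) + 320/(1150×199×10³) + 260/(575×71×10³) = 1.085×10⁻⁵ mm/N.
Hence P = δ_free / Σ(L/AE) = 2.393/1.085×10⁻⁵ = 220.5 kN (tensile).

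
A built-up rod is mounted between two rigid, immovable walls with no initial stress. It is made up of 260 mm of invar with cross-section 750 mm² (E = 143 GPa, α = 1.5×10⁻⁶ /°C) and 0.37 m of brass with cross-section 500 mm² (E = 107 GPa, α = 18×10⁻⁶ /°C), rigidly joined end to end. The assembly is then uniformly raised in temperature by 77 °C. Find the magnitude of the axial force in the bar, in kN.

If the supports were absent, the total length change would be Σ αᵢΔT Lᵢ = 1.5×10⁻⁶×77×260 + 18×10⁻⁶×77×370 = 0.5429 mm.
Since the ends are fixed, an axial force P builds up, equal in every segment, with P · Σ Lᵢ/(AᵢEᵢ) = δ_free.
The series flexibility is Σ Lᵢ/(AᵢEᵢ) = 260/(750×143×10³) + 370/(500×107×10³) = 9.34×10⁻⁶ mm/N.
Hence P = δ_free / Σ(L/AE) = 0.5429/9.34×10⁻⁶ = 58.12 kN (compressive).

P ≈ 58.1 kN (compressive)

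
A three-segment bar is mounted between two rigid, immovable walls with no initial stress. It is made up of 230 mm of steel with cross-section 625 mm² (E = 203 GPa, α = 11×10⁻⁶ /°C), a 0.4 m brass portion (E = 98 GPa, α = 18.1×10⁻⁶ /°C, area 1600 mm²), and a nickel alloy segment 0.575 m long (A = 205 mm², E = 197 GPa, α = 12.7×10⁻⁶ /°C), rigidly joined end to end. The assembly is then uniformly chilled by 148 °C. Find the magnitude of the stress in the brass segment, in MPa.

Free thermal contraction of the whole bar: Σ αᵢΔT Lᵢ = 11×10⁻⁶×148×230 + 18.1×10⁻⁶×148×400 + 12.7×10⁻⁶×148×575 = 2.527 mm.
Since the ends are fixed, an axial force P builds up, equal in every segment, with P · Σ Lᵢ/(AᵢEᵢ) = δ_free.
Σ Lᵢ/(AᵢEᵢ) = 230/(625×203×10³) + 400/(1600×98×10³) + 575/(205×197×10³) = 1.86×10⁻⁵ mm/N.
So P = 2.527 / 1.86×10⁻⁵ = 135.8 kN, tensile.
σ_{brass} = P / A = 135800 / 1600 = 84.9 MPa.

σ ≈ 84.9 MPa (tensile)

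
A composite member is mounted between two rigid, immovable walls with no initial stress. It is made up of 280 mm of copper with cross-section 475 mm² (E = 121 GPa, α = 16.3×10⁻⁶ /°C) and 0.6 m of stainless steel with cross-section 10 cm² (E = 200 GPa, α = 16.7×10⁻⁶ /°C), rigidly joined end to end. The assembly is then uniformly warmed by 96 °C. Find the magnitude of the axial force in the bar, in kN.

P ≈ 178 kN (compressive)

If the supports were absent, the total length change would be Σ αᵢΔT Lᵢ = 16.3×10⁻⁶×96×280 + 16.7×10⁻⁶×96×600 = 1.4 mm.
The walls prevent any net length change, so an axial force P (same in every segment) develops. Compatibility: P · Σ Lᵢ/(AᵢEᵢ) = δ_free.
Σ Lᵢ/(AᵢEᵢ) = 280/(475×121×10³) + 600/(1000×200×10³) = 7.872×10⁻⁶ mm/N.
P = 1.4 / 7.872×10⁻⁶ = 177900 N = 177.9 kN, compressive.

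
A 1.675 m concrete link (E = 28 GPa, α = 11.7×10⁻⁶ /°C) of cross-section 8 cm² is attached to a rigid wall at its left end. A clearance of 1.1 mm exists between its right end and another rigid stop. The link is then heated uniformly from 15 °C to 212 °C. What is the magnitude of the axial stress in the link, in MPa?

If the wall were absent the link would grow by αΔT L = 11.7×10⁻⁶ × 197 × 1675 = 3.861 mm.
The gap closes (δ_free > 1.1 mm) and the wall then resists a further 3.861 − 1.1 = 2.761 mm of expansion.
So σ = E(δ_free − g)/L = 28×10³ × 2.761/1675 = 46.15 MPa.

σ ≈ 46.1 MPa (compressive)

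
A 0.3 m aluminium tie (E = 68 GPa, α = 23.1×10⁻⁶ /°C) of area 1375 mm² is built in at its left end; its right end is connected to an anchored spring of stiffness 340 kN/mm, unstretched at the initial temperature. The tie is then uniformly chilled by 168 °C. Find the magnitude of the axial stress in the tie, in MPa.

σ ≈ 138 MPa (tensile)

Free thermal contraction: δ_free = αΔT L = 23.1×10⁻⁶ × 168 × 300 = 1.164 mm.
Let P be the tensile force in the spring. The tie extends elastically by PL/(AE) and the spring stretches by P/k; together these equal δ_free.
P [ L/(AE) + 1/k ] = δ_free → P [ 300/(1375×68×10³) + 1/(340×10³) ] = 1.164.
P = 1.164 / 6.15×10⁻⁶ = 189300 N.
σ = P/A = 189300/1375 = 137.7 MPa.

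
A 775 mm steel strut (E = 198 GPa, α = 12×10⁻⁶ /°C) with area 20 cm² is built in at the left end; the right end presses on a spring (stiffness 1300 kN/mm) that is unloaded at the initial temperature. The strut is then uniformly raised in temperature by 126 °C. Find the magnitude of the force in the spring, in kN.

The unrestrained thermal change is αΔT L = 12×10⁻⁶ × 126 × 775 = 1.172 mm.
Let P be the compressive force at the spring. The strut shortens elastically by PL/(AE) and the spring compresses by P/k; together these equal δ_free.
P [ L/(AE) + 1/k ] = δ_free → P [ 775/(2000×198×10³) + 1/(1300×10³) ] = 1.172.
P = 1.172 / 2.726×10⁻⁶ = 429800 N.

P ≈ 430 kN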